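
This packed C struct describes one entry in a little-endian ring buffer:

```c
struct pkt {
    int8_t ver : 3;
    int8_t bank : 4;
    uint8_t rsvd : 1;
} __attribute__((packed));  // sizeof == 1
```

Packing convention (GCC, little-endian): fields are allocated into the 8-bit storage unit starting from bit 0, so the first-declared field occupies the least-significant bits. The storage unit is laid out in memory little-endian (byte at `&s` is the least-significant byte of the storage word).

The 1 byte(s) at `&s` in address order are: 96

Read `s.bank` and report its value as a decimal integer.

2

[0]=0x96 (little-endian) → word 0x96
ver [0+:3] = (word>>0) & 0x7 = 6
bank [3+:4] = (word>>3) & 0xf = 2  ←
rsvd [7+:1] = (word>>7) & 0x1 = 1
bank signed 4b, MSB=0: value = 2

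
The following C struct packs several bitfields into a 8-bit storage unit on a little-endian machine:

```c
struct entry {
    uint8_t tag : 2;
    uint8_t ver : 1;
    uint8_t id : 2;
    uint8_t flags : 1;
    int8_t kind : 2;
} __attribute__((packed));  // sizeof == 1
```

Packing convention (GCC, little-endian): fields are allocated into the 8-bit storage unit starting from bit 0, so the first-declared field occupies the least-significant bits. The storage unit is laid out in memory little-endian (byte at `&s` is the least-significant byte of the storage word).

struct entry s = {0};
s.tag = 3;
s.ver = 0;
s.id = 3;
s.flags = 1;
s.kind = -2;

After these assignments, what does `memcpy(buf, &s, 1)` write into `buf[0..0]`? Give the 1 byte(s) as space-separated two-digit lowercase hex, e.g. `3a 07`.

bb

[0+:2] tag=3 & 0x3 = 0x3; word=0x03
[2+:1] ver=0 & 0x1 = 0x0; word=0x03
[3+:2] id=3 & 0x3 = 0x3; word=0x1b
[5+:1] flags=1 & 0x1 = 0x1; word=0x3b
[6+:2] kind=-2 & 0x3 = 0x2; word=0xbb
word = 0xbb → little-endian bytes:
  [0]=0xbb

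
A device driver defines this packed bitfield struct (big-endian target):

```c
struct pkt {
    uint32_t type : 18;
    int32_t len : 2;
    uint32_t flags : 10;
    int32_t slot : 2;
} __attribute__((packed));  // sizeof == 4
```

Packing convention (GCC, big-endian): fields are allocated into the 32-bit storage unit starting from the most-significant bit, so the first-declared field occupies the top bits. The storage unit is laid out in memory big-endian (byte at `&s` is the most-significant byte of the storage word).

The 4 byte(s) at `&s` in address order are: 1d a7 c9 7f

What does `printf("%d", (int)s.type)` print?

30367

[0]=0x1d [1]=0xa7 [2]=0xc9 [3]=0x7f (big-endian) → word 0x1da7c97f
type:18 @ bit 14 → (0x1da7c97f>>14)&0x3ffff = 0x769f  ←
len:2 @ bit 12 → (0x1da7c97f>>12)&0x3 = 0x0
flags:10 @ bit 2 → (0x1da7c97f>>2)&0x3ff = 0x25f
slot:2 @ bit 0 → (0x1da7c97f>>0)&0x3 = 0x3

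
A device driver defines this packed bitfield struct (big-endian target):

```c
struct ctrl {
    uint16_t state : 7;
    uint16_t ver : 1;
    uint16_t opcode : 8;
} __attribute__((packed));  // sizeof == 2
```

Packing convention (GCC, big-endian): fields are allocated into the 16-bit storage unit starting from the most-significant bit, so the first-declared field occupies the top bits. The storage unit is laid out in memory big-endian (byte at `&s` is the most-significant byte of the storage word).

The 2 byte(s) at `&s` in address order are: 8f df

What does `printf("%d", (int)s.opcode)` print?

223

[0]=0x8f [1]=0xdf (big-endian) → word 0x8fdf
state:7 @ bit 9 → (0x8fdf>>9)&0x7f = 0x47
ver:1 @ bit 8 → (0x8fdf>>8)&0x1 = 0x1
opcode:8 @ bit 0 → (0x8fdf>>0)&0xff = 0xdf  ←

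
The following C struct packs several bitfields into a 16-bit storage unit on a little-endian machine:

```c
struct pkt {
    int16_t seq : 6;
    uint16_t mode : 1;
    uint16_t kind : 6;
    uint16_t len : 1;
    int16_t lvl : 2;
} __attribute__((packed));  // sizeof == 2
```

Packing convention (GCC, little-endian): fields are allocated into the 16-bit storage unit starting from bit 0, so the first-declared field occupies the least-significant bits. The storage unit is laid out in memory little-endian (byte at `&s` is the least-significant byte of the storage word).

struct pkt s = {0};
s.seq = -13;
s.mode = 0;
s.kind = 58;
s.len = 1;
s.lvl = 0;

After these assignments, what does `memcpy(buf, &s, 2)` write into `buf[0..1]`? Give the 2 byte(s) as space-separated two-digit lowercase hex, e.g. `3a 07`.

seq (6b) val=-13 bits=0x33 at bit 0: 0x0033
mode (1b) val=0 bits=0x0 at bit 6: 0x0033
kind (6b) val=58 bits=0x3a at bit 7: 0x1d33
len (1b) val=1 bits=0x1 at bit 13: 0x3d33
lvl (2b) val=0 bits=0x0 at bit 14: 0x3d33
word = 0x3d33 → little-endian bytes:
  [0]=0x33  [1]=0x3d

33 3d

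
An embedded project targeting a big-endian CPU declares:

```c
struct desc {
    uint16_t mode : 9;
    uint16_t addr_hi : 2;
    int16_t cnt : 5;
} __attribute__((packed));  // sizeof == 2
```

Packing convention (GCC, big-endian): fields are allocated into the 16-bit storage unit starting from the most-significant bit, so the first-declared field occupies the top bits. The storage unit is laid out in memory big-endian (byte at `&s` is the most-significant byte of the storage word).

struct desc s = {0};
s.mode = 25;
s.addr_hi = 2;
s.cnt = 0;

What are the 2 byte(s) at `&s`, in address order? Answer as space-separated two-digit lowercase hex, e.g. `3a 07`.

0c c0

mode:9 = 25 → 0x19 << 7 → word 0x0c80
addr_hi:2 = 2 → 0x2 << 5 → word 0x0cc0
cnt:5 = 0 → 0x0 << 0 → word 0x0cc0
word = 0x0cc0 → big-endian bytes:
  [0]=0x0c  [1]=0xc0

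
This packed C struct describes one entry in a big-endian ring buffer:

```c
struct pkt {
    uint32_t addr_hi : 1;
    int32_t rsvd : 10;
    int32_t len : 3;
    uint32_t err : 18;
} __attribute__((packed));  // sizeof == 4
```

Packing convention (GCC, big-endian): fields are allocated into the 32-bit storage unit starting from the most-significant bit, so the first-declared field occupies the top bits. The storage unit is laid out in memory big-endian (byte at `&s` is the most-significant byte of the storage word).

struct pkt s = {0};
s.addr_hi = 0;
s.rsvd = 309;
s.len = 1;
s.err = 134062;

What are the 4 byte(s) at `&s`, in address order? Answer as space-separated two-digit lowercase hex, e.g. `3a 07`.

26 a6 0b ae

addr_hi:1 = 0 → 0x0 << 31 → word 0x00000000
rsvd:10 = 309 → 0x135 << 21 → word 0x26a00000
len:3 = 1 → 0x1 << 18 → word 0x26a40000
err:18 = 134062 → 0x20bae << 0 → word 0x26a60bae
word = 0x26a60bae → big-endian bytes:
  [0]=0x26  [1]=0xa6  [2]=0x0b  [3]=0xae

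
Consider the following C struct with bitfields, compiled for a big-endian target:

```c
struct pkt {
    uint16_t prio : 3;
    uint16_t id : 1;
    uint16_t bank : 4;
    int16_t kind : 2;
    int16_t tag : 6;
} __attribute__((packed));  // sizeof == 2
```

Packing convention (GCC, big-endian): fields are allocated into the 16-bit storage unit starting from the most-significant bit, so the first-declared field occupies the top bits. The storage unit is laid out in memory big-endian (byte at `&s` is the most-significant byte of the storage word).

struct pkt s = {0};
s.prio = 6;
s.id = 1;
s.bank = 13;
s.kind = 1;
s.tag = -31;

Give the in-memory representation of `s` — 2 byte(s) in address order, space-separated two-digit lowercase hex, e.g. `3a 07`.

dd 61

prio:3 = 6 → 0x6 << 13 → word 0xc000
id:1 = 1 → 0x1 << 12 → word 0xd000
bank:4 = 13 → 0xd << 8 → word 0xdd00
kind:2 = 1 → 0x1 << 6 → word 0xdd40
tag:6 = -31 → 0x21 << 0 → word 0xdd61
word = 0xdd61 → big-endian bytes:
  [0]=0xdd  [1]=0x61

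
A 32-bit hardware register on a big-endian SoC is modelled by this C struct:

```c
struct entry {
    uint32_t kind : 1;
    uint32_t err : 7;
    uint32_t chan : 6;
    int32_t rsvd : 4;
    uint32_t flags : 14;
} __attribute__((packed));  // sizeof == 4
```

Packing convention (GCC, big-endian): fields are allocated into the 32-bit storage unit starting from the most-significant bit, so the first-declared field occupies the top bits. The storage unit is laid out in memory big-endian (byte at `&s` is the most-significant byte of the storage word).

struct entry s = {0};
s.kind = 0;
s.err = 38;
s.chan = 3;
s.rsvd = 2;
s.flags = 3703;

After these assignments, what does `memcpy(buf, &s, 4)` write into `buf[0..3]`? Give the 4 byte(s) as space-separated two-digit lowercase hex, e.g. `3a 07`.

26 0c 8e 77

kind (1b) val=0 bits=0x0 at bit 31: 0x00000000
err (7b) val=38 bits=0x26 at bit 24: 0x26000000
chan (6b) val=3 bits=0x3 at bit 18: 0x260c0000
rsvd (4b) val=2 bits=0x2 at bit 14: 0x260c8000
flags (14b) val=3703 bits=0xe77 at bit 0: 0x260c8e77
word = 0x260c8e77 → big-endian bytes:
  [0]=0x26  [1]=0x0c  [2]=0x8e  [3]=0x77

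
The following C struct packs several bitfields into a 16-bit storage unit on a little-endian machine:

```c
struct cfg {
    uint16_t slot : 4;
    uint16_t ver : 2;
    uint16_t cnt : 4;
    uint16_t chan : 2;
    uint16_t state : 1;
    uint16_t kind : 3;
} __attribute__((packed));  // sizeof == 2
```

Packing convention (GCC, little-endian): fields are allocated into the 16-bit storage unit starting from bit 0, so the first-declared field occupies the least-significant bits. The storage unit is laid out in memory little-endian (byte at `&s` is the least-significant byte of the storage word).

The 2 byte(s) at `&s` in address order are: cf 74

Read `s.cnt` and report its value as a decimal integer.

3

[0]=0xcf [1]=0x74 (little-endian) → word 0x74cf
slot:4 @ bit 0 → (0x74cf>>0)&0xf = 0xf
ver:2 @ bit 4 → (0x74cf>>4)&0x3 = 0x0
cnt:4 @ bit 6 → (0x74cf>>6)&0xf = 0x3  ←
chan:2 @ bit 10 → (0x74cf>>10)&0x3 = 0x1
state:1 @ bit 12 → (0x74cf>>12)&0x1 = 0x1
kind:3 @ bit 13 → (0x74cf>>13)&0x7 = 0x3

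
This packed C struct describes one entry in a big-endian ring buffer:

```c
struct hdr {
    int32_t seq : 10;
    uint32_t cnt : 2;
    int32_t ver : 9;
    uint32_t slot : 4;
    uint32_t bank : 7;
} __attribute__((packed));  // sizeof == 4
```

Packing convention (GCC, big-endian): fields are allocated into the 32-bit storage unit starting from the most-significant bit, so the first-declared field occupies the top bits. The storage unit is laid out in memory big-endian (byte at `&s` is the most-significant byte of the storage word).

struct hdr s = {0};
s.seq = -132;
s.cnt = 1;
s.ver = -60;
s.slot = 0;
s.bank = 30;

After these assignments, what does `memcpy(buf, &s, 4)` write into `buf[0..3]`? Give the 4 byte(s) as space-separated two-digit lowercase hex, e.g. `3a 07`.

df 1e 20 1e

[22+:10] seq=-132 & 0x3ff = 0x37c; word=0xdf000000
[20+:2] cnt=1 & 0x3 = 0x1; word=0xdf100000
[11+:9] ver=-60 & 0x1ff = 0x1c4; word=0xdf1e2000
[7+:4] slot=0 & 0xf = 0x0; word=0xdf1e2000
[0+:7] bank=30 & 0x7f = 0x1e; word=0xdf1e201e
word = 0xdf1e201e → big-endian bytes:
  [0]=0xdf  [1]=0x1e  [2]=0x20  [3]=0x1e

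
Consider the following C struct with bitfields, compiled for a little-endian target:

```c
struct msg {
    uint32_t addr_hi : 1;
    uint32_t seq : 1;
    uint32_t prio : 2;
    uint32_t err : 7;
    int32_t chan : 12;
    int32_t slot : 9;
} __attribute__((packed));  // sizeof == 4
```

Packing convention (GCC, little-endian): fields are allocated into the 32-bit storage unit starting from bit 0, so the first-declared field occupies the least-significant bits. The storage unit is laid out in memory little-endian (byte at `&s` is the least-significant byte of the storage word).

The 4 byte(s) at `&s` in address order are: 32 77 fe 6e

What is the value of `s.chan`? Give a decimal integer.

[0]=0x32 [1]=0x77 [2]=0xfe [3]=0x6e (little-endian) → word 0x6efe7732
addr_hi [0+:1] = (word>>0) & 0x1 = 0
seq [1+:1] = (word>>1) & 0x1 = 1
prio [2+:2] = (word>>2) & 0x3 = 0
err [4+:7] = (word>>4) & 0x7f = 115
chan [11+:12] = (word>>11) & 0xfff = 4046  ←
slot [23+:9] = (word>>23) & 0x1ff = 221
chan signed 12b, MSB=1: 4046 - 4096 = -50

-50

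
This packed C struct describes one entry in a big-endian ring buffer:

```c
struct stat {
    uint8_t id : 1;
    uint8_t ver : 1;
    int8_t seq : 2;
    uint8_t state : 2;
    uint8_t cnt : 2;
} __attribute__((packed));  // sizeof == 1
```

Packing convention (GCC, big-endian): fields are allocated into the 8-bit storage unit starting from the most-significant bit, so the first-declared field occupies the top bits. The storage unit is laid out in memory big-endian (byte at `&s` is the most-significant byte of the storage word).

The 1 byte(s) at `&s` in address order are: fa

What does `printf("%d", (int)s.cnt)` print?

[0]=0xfa (big-endian) → word 0xfa
id [7+:1] = (word>>7) & 0x1 = 1
ver [6+:1] = (word>>6) & 0x1 = 1
seq [4+:2] = (word>>4) & 0x3 = 3
state [2+:2] = (word>>2) & 0x3 = 2
cnt [0+:2] = (word>>0) & 0x3 = 2  ←

2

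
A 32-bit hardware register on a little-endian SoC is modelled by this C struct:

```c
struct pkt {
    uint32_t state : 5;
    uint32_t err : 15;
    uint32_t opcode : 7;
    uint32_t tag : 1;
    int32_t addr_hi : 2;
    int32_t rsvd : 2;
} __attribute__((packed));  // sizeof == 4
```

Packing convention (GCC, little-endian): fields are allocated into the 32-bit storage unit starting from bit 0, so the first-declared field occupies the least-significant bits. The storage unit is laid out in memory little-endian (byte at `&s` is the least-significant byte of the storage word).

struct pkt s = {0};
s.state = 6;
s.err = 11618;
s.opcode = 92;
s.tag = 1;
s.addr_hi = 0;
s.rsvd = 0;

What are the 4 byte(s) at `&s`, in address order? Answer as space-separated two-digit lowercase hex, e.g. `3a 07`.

state:5 = 6 → 0x6 << 0 → word 0x00000006
err:15 = 11618 → 0x2d62 << 5 → word 0x0005ac46
opcode:7 = 92 → 0x5c << 20 → word 0x05c5ac46
tag:1 = 1 → 0x1 << 27 → word 0x0dc5ac46
addr_hi:2 = 0 → 0x0 << 28 → word 0x0dc5ac46
rsvd:2 = 0 → 0x0 << 30 → word 0x0dc5ac46
word = 0x0dc5ac46 → little-endian bytes:
  [0]=0x46  [1]=0xac  [2]=0xc5  [3]=0x0d

46 ac c5 0d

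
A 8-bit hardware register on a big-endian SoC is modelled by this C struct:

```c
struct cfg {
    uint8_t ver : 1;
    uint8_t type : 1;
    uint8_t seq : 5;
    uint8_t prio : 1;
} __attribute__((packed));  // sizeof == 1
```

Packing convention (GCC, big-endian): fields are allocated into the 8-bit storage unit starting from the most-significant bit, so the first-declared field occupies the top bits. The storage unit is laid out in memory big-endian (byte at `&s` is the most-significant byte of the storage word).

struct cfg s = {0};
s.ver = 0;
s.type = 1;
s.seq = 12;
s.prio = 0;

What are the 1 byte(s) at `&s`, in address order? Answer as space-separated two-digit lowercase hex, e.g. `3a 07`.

58

ver:1 = 0 → 0x0 << 7 → word 0x00
type:1 = 1 → 0x1 << 6 → word 0x40
seq:5 = 12 → 0xc << 1 → word 0x58
prio:1 = 0 → 0x0 << 0 → word 0x58
word = 0x58 → big-endian bytes:
  [0]=0x58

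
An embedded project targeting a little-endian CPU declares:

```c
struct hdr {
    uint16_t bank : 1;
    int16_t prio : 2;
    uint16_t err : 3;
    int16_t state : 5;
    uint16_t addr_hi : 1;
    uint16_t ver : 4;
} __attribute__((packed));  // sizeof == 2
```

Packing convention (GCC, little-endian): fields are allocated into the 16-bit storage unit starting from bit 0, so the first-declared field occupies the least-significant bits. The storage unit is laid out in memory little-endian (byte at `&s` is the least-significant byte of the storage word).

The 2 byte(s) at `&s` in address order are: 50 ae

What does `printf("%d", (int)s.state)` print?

-7

[0]=0x50 [1]=0xae (little-endian) → word 0xae50
bank:1 @ bit 0 → (0xae50>>0)&0x1 = 0x0
prio:2 @ bit 1 → (0xae50>>1)&0x3 = 0x0
err:3 @ bit 3 → (0xae50>>3)&0x7 = 0x2
state:5 @ bit 6 → (0xae50>>6)&0x1f = 0x19  ←
addr_hi:1 @ bit 11 → (0xae50>>11)&0x1 = 0x1
ver:4 @ bit 12 → (0xae50>>12)&0xf = 0xa
state signed 5b, MSB=1: 25 - 32 = -7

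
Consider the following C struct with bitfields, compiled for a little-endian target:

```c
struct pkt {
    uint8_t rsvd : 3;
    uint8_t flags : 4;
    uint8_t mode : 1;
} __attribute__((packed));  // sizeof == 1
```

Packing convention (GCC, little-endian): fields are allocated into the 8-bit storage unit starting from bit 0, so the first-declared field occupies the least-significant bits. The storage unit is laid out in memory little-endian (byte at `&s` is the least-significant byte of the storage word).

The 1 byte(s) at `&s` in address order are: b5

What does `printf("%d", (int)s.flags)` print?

[0]=0xb5 (little-endian) → word 0xb5
rsvd:3 @ bit 0 → (0xb5>>0)&0x7 = 0x5
flags:4 @ bit 3 → (0xb5>>3)&0xf = 0x6  ←
mode:1 @ bit 7 → (0xb5>>7)&0x1 = 0x1

6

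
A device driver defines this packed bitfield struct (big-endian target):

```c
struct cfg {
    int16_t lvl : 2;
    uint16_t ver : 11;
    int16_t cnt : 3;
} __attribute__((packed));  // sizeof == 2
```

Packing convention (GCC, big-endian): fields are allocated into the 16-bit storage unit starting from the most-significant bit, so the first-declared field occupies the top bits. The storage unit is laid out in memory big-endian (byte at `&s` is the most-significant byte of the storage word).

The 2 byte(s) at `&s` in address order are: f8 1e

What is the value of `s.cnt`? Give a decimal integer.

[0]=0xf8 [1]=0x1e (big-endian) → word 0xf81e
lvl [14+:2] = (word>>14) & 0x3 = 3
ver [3+:11] = (word>>3) & 0x7ff = 1795
cnt [0+:3] = (word>>0) & 0x7 = 6  ←
cnt signed 3b, MSB=1: 6 - 8 = -2

-2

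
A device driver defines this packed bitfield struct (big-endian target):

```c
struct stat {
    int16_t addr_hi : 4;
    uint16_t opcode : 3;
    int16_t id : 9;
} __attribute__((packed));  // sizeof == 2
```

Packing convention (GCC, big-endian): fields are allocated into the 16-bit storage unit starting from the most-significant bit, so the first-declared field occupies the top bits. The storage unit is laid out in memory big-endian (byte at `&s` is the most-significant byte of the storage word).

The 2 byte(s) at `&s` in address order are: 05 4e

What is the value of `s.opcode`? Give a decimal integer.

2

[0]=0x05 [1]=0x4e (big-endian) → word 0x054e
addr_hi [12+:4] = (word>>12) & 0xf = 0
opcode [9+:3] = (word>>9) & 0x7 = 2  ←
id [0+:9] = (word>>0) & 0x1ff = 334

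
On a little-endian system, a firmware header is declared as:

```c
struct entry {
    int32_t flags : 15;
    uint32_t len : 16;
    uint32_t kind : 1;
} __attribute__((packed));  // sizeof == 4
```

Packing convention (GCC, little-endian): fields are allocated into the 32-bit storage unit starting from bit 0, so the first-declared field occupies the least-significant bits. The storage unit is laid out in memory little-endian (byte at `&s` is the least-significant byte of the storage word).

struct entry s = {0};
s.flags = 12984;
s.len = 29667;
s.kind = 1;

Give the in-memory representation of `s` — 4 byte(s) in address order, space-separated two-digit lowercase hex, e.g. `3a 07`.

[0+:15] flags=12984 & 0x7fff = 0x32b8; word=0x000032b8
[15+:16] len=29667 & 0xffff = 0x73e3; word=0x39f1b2b8
[31+:1] kind=1 & 0x1 = 0x1; word=0xb9f1b2b8
word = 0xb9f1b2b8 → little-endian bytes:
  [0]=0xb8  [1]=0xb2  [2]=0xf1  [3]=0xb9

b8 b2 f1 b9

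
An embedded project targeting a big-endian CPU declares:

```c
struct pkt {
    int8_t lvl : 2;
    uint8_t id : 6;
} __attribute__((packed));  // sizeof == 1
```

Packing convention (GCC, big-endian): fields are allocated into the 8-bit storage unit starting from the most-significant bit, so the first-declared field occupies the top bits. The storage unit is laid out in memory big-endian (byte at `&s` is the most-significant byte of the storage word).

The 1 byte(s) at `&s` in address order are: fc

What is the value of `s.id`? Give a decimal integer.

[0]=0xfc (big-endian) → word 0xfc
lvl:2 @ bit 6 → (0xfc>>6)&0x3 = 0x3
id:6 @ bit 0 → (0xfc>>0)&0x3f = 0x3c  ←

60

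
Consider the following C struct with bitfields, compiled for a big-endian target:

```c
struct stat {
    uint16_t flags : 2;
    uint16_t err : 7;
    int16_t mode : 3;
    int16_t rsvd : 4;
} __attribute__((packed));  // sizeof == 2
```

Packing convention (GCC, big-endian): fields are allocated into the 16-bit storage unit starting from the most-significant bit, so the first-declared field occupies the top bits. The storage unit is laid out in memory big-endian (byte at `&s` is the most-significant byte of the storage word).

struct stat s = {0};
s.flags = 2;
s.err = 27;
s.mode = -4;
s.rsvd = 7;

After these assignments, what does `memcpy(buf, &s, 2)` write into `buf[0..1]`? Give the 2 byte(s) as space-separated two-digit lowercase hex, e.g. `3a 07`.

[14+:2] flags=2 & 0x3 = 0x2; word=0x8000
[7+:7] err=27 & 0x7f = 0x1b; word=0x8d80
[4+:3] mode=-4 & 0x7 = 0x4; word=0x8dc0
[0+:4] rsvd=7 & 0xf = 0x7; word=0x8dc7
word = 0x8dc7 → big-endian bytes:
  [0]=0x8d  [1]=0xc7

8d c7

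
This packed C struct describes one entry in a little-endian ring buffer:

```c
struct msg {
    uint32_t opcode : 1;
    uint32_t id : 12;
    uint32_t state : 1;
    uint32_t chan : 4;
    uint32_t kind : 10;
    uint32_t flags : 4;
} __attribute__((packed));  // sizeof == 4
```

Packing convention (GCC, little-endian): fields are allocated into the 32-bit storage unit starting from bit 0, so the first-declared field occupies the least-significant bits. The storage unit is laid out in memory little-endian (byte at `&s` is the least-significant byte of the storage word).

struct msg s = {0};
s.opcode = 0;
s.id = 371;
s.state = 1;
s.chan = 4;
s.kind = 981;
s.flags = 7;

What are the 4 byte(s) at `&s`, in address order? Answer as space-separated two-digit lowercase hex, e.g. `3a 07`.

e6 22 55 7f

opcode:1 = 0 → 0x0 << 0 → word 0x00000000
id:12 = 371 → 0x173 << 1 → word 0x000002e6
state:1 = 1 → 0x1 << 13 → word 0x000022e6
chan:4 = 4 → 0x4 << 14 → word 0x000122e6
kind:10 = 981 → 0x3d5 << 18 → word 0x0f5522e6
flags:4 = 7 → 0x7 << 28 → word 0x7f5522e6
word = 0x7f5522e6 → little-endian bytes:
  [0]=0xe6  [1]=0x22  [2]=0x55  [3]=0x7f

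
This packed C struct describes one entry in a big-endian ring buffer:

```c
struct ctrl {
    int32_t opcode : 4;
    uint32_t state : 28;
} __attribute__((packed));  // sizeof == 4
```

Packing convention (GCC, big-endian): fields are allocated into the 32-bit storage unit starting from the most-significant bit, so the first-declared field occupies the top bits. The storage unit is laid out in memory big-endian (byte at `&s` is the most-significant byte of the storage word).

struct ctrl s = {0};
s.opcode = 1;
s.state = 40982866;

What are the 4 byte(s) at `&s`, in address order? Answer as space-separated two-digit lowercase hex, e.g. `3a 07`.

12 71 59 52

opcode (4b) val=1 bits=0x1 at bit 28: 0x10000000
state (28b) val=40982866 bits=0x2715952 at bit 0: 0x12715952
word = 0x12715952 → big-endian bytes:
  [0]=0x12  [1]=0x71  [2]=0x59  [3]=0x52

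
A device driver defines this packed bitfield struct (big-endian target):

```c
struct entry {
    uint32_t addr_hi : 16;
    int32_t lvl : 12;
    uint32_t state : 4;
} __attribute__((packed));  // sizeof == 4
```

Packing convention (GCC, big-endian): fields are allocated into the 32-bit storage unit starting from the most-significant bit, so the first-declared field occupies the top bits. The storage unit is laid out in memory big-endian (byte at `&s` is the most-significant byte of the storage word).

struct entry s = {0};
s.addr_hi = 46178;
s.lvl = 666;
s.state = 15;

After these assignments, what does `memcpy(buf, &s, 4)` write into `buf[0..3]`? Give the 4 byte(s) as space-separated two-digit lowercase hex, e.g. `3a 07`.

addr_hi (16b) val=46178 bits=0xb462 at bit 16: 0xb4620000
lvl (12b) val=666 bits=0x29a at bit 4: 0xb46229a0
state (4b) val=15 bits=0xf at bit 0: 0xb46229af
word = 0xb46229af → big-endian bytes:
  [0]=0xb4  [1]=0x62  [2]=0x29  [3]=0xaf

b4 62 29 af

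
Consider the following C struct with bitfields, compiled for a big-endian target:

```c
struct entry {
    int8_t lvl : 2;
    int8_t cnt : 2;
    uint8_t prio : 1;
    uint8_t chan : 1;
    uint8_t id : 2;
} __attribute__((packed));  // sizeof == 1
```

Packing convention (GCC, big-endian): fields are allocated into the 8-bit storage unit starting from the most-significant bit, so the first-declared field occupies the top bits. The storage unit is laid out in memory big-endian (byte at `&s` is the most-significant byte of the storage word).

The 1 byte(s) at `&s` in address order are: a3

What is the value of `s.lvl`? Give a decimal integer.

-2

[0]=0xa3 (big-endian) → word 0xa3
lvl [6+:2] = (word>>6) & 0x3 = 2  ←
cnt [4+:2] = (word>>4) & 0x3 = 2
prio [3+:1] = (word>>3) & 0x1 = 0
chan [2+:1] = (word>>2) & 0x1 = 0
id [0+:2] = (word>>0) & 0x3 = 3
lvl signed 2b, MSB=1: 2 - 4 = -2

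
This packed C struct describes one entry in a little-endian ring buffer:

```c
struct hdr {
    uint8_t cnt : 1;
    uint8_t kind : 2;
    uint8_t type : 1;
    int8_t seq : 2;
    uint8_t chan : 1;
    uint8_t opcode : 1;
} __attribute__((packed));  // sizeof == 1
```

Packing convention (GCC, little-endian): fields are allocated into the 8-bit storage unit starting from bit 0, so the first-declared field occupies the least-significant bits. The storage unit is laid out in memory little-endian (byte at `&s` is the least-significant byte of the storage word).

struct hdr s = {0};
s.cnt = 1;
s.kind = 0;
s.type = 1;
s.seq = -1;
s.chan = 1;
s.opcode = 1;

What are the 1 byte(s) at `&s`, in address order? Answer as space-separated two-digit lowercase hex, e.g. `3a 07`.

cnt:1 = 1 → 0x1 << 0 → word 0x01
kind:2 = 0 → 0x0 << 1 → word 0x01
type:1 = 1 → 0x1 << 3 → word 0x09
seq:2 = -1 → 0x3 << 4 → word 0x39
chan:1 = 1 → 0x1 << 6 → word 0x79
opcode:1 = 1 → 0x1 << 7 → word 0xf9
word = 0xf9 → little-endian bytes:
  [0]=0xf9

f9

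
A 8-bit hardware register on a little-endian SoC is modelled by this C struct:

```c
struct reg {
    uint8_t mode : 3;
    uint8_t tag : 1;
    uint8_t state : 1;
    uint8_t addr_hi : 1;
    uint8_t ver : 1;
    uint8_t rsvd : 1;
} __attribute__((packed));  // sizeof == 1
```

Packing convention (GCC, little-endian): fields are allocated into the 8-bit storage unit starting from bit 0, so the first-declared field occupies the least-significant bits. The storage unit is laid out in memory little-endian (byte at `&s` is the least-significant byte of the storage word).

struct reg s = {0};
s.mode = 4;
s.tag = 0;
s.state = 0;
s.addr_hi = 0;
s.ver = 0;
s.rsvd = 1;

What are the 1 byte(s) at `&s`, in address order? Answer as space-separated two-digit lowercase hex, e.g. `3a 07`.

mode:3 = 4 → 0x4 << 0 → word 0x04
tag:1 = 0 → 0x0 << 3 → word 0x04
state:1 = 0 → 0x0 << 4 → word 0x04
addr_hi:1 = 0 → 0x0 << 5 → word 0x04
ver:1 = 0 → 0x0 << 6 → word 0x04
rsvd:1 = 1 → 0x1 << 7 → word 0x84
word = 0x84 → little-endian bytes:
  [0]=0x84

84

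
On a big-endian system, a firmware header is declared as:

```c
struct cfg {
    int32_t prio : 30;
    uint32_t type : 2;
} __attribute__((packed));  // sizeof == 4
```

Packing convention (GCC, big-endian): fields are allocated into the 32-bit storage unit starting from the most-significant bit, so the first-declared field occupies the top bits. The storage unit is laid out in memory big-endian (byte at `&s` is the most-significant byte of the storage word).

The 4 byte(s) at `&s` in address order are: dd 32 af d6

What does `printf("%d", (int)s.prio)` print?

[0]=0xdd [1]=0x32 [2]=0xaf [3]=0xd6 (big-endian) → word 0xdd32afd6
prio:30 @ bit 2 → (0xdd32afd6>>2)&0x3fffffff = 0x374cabf5  ←
type:2 @ bit 0 → (0xdd32afd6>>0)&0x3 = 0x2
prio signed 30b, MSB=1: 927771637 - 1073741824 = -145970187

-145970187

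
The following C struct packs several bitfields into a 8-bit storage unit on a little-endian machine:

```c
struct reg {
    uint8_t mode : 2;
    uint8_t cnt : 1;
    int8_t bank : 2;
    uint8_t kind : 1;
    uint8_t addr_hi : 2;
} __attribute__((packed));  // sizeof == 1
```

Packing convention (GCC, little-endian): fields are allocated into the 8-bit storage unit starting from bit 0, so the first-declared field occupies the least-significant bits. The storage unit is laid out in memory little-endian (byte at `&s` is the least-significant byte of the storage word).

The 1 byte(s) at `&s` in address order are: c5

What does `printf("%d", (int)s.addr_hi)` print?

3

[0]=0xc5 (little-endian) → word 0xc5
mode [0+:2] = (word>>0) & 0x3 = 1
cnt [2+:1] = (word>>2) & 0x1 = 1
bank [3+:2] = (word>>3) & 0x3 = 0
kind [5+:1] = (word>>5) & 0x1 = 0
addr_hi [6+:2] = (word>>6) & 0x3 = 3  ←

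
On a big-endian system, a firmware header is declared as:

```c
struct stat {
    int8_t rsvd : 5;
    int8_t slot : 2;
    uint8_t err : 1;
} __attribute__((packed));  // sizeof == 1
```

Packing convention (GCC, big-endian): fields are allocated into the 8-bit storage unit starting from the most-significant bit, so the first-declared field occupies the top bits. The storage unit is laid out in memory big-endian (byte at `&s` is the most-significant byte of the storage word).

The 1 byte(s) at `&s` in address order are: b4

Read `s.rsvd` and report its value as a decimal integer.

[0]=0xb4 (big-endian) → word 0xb4
rsvd [3+:5] = (word>>3) & 0x1f = 22  ←
slot [1+:2] = (word>>1) & 0x3 = 2
err [0+:1] = (word>>0) & 0x1 = 0
rsvd signed 5b, MSB=1: 22 - 32 = -10

-10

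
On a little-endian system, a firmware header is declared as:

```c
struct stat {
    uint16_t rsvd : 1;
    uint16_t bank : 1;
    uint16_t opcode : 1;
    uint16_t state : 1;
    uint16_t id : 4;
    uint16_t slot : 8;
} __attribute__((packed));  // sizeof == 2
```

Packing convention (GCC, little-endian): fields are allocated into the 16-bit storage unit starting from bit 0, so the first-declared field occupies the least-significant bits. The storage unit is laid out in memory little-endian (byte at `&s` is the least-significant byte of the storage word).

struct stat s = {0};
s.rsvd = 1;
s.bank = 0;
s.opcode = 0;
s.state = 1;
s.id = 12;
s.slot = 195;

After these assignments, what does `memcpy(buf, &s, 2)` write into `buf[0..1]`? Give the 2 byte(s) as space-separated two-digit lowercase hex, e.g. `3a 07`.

c9 c3

[0+:1] rsvd=1 & 0x1 = 0x1; word=0x0001
[1+:1] bank=0 & 0x1 = 0x0; word=0x0001
[2+:1] opcode=0 & 0x1 = 0x0; word=0x0001
[3+:1] state=1 & 0x1 = 0x1; word=0x0009
[4+:4] id=12 & 0xf = 0xc; word=0x00c9
[8+:8] slot=195 & 0xff = 0xc3; word=0xc3c9
word = 0xc3c9 → little-endian bytes:
  [0]=0xc9  [1]=0xc3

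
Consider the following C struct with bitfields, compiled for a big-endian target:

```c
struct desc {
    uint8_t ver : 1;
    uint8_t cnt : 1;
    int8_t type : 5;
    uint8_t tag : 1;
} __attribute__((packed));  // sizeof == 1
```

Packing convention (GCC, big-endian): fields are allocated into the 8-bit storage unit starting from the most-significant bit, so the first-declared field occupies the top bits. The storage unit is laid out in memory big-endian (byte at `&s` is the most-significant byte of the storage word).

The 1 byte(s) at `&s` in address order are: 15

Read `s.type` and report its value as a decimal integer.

[0]=0x15 (big-endian) → word 0x15
ver [7+:1] = (word>>7) & 0x1 = 0
cnt [6+:1] = (word>>6) & 0x1 = 0
type [1+:5] = (word>>1) & 0x1f = 10  ←
tag [0+:1] = (word>>0) & 0x1 = 1
type signed 5b, MSB=0: value = 10

10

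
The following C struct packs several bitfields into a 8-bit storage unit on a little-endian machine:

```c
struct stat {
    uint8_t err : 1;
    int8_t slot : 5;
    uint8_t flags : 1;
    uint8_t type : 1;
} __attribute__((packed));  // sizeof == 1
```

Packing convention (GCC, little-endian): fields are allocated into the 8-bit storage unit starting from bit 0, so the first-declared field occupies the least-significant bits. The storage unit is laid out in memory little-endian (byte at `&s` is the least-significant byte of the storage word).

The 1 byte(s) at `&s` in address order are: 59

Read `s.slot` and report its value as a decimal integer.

[0]=0x59 (little-endian) → word 0x59
err:1 @ bit 0 → (0x59>>0)&0x1 = 0x1
slot:5 @ bit 1 → (0x59>>1)&0x1f = 0xc  ←
flags:1 @ bit 6 → (0x59>>6)&0x1 = 0x1
type:1 @ bit 7 → (0x59>>7)&0x1 = 0x0
slot signed 5b, MSB=0: value = 12

12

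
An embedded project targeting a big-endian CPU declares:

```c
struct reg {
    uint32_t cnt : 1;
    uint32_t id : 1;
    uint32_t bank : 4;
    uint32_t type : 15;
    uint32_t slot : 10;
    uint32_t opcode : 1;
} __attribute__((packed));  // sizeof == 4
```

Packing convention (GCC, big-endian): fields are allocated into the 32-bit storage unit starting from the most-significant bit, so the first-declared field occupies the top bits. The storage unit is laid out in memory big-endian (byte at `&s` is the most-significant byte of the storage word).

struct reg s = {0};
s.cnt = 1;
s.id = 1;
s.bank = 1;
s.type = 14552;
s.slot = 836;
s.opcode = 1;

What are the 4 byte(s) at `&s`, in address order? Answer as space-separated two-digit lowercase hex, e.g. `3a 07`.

cnt:1 = 1 → 0x1 << 31 → word 0x80000000
id:1 = 1 → 0x1 << 30 → word 0xc0000000
bank:4 = 1 → 0x1 << 26 → word 0xc4000000
type:15 = 14552 → 0x38d8 << 11 → word 0xc5c6c000
slot:10 = 836 → 0x344 << 1 → word 0xc5c6c688
opcode:1 = 1 → 0x1 << 0 → word 0xc5c6c689
word = 0xc5c6c689 → big-endian bytes:
  [0]=0xc5  [1]=0xc6  [2]=0xc6  [3]=0x89

c5 c6 c6 89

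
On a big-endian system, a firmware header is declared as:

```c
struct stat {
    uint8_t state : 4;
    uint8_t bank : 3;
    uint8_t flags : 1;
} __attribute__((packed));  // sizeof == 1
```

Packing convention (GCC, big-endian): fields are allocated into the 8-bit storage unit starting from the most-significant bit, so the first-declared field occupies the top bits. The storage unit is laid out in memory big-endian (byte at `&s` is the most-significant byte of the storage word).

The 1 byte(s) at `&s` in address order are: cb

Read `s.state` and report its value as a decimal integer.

[0]=0xcb (big-endian) → word 0xcb
state:4 @ bit 4 → (0xcb>>4)&0xf = 0xc  ←
bank:3 @ bit 1 → (0xcb>>1)&0x7 = 0x5
flags:1 @ bit 0 → (0xcb>>0)&0x1 = 0x1

12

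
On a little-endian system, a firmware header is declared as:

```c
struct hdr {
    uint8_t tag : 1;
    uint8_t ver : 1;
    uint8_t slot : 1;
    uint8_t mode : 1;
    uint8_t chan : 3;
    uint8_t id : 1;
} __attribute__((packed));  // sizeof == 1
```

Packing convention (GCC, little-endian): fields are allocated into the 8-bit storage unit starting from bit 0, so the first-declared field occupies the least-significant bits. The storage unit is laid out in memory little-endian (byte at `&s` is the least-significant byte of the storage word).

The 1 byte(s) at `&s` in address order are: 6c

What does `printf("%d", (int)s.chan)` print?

6

[0]=0x6c (little-endian) → word 0x6c
tag [0+:1] = (word>>0) & 0x1 = 0
ver [1+:1] = (word>>1) & 0x1 = 0
slot [2+:1] = (word>>2) & 0x1 = 1
mode [3+:1] = (word>>3) & 0x1 = 1
chan [4+:3] = (word>>4) & 0x7 = 6  ←
id [7+:1] = (word>>7) & 0x1 = 0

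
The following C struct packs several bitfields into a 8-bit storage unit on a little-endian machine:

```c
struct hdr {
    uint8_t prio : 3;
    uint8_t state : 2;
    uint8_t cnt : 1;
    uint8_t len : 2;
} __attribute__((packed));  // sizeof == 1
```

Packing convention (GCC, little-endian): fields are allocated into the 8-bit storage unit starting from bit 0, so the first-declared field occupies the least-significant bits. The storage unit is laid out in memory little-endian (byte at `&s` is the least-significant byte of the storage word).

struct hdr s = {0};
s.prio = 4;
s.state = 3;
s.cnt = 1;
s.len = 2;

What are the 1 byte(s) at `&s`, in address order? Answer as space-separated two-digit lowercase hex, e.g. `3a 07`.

bc

[0+:3] prio=4 & 0x7 = 0x4; word=0x04
[3+:2] state=3 & 0x3 = 0x3; word=0x1c
[5+:1] cnt=1 & 0x1 = 0x1; word=0x3c
[6+:2] len=2 & 0x3 = 0x2; word=0xbc
word = 0xbc → little-endian bytes:
  [0]=0xbc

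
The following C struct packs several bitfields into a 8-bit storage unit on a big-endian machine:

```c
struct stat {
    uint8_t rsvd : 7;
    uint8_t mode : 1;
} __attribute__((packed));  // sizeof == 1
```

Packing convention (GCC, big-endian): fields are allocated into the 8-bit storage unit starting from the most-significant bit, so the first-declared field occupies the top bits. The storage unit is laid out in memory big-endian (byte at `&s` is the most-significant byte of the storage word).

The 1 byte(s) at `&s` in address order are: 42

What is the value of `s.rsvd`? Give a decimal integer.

[0]=0x42 (big-endian) → word 0x42
rsvd [1+:7] = (word>>1) & 0x7f = 33  ←
mode [0+:1] = (word>>0) & 0x1 = 0

33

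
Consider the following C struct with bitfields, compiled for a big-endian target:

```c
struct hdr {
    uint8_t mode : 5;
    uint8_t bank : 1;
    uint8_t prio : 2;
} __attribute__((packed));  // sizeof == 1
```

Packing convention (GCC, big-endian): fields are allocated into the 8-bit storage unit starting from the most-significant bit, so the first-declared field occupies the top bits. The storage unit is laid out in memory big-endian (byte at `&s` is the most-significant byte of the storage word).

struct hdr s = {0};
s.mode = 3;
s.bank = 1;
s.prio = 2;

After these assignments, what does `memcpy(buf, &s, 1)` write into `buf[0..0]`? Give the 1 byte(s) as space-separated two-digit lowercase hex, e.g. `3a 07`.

mode:5 = 3 → 0x3 << 3 → word 0x18
bank:1 = 1 → 0x1 << 2 → word 0x1c
prio:2 = 2 → 0x2 << 0 → word 0x1e
word = 0x1e → big-endian bytes:
  [0]=0x1e

1e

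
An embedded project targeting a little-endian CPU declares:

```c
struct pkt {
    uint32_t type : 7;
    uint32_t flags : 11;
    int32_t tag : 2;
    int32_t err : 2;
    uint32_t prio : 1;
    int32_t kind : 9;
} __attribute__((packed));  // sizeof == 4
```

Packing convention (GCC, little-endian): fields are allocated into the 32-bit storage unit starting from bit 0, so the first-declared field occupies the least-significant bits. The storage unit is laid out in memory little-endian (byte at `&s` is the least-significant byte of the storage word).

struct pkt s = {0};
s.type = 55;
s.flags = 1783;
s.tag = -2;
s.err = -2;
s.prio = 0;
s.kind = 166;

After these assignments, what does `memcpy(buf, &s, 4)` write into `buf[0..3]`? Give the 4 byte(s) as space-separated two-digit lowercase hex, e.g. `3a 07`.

type (7b) val=55 bits=0x37 at bit 0: 0x00000037
flags (11b) val=1783 bits=0x6f7 at bit 7: 0x00037bb7
tag (2b) val=-2 bits=0x2 at bit 18: 0x000b7bb7
err (2b) val=-2 bits=0x2 at bit 20: 0x002b7bb7
prio (1b) val=0 bits=0x0 at bit 22: 0x002b7bb7
kind (9b) val=166 bits=0xa6 at bit 23: 0x532b7bb7
word = 0x532b7bb7 → little-endian bytes:
  [0]=0xb7  [1]=0x7b  [2]=0x2b  [3]=0x53

b7 7b 2b 53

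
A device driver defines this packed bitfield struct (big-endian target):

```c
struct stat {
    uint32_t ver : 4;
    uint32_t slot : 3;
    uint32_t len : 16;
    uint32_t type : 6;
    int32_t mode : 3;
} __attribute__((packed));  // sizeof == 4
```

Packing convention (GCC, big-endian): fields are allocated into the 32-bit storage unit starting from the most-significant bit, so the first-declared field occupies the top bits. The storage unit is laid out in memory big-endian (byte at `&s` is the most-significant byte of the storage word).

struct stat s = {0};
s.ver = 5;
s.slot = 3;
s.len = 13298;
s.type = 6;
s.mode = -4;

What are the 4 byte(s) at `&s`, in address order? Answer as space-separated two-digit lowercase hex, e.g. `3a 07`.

[28+:4] ver=5 & 0xf = 0x5; word=0x50000000
[25+:3] slot=3 & 0x7 = 0x3; word=0x56000000
[9+:16] len=13298 & 0xffff = 0x33f2; word=0x5667e400
[3+:6] type=6 & 0x3f = 0x6; word=0x5667e430
[0+:3] mode=-4 & 0x7 = 0x4; word=0x5667e434
word = 0x5667e434 → big-endian bytes:
  [0]=0x56  [1]=0x67  [2]=0xe4  [3]=0x34

56 67 e4 34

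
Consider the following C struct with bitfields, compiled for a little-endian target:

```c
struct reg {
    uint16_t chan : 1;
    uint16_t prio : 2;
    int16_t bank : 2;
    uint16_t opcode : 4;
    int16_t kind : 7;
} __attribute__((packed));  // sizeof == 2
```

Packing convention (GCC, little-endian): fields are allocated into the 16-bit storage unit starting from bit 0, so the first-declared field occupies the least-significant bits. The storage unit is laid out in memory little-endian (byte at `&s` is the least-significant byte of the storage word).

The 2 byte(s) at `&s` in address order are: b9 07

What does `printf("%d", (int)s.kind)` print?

[0]=0xb9 [1]=0x07 (little-endian) → word 0x07b9
chan [0+:1] = (word>>0) & 0x1 = 1
prio [1+:2] = (word>>1) & 0x3 = 0
bank [3+:2] = (word>>3) & 0x3 = 3
opcode [5+:4] = (word>>5) & 0xf = 13
kind [9+:7] = (word>>9) & 0x7f = 3  ←
kind signed 7b, MSB=0: value = 3

3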